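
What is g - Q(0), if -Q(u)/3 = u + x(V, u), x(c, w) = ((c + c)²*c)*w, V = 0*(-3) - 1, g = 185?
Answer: 185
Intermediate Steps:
V = -1 (V = 0 - 1 = -1)
x(c, w) = 4*w*c³ (x(c, w) = ((2*c)²*c)*w = ((4*c²)*c)*w = (4*c³)*w = 4*w*c³)
Q(u) = 9*u (Q(u) = -3*(u + 4*u*(-1)³) = -3*(u + 4*u*(-1)) = -3*(u - 4*u) = -(-9)*u = 9*u)
g - Q(0) = 185 - 9*0 = 185 - 1*0 = 185 + 0 = 185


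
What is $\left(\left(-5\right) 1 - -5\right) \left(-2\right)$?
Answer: $0$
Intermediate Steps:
$\left(\left(-5\right) 1 - -5\right) \left(-2\right) = \left(-5 + \left(-13 + 18\right)\right) \left(-2\right) = \left(-5 + 5\right) \left(-2\right) = 0 \left(-2\right) = 0$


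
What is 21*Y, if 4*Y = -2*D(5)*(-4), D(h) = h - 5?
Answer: 0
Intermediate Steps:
D(h) = -5 + h
Y = 0 (Y = (-2*(-5 + 5)*(-4))/4 = (-2*0*(-4))/4 = (0*(-4))/4 = (1/4)*0 = 0)
21*Y = 21*0 = 0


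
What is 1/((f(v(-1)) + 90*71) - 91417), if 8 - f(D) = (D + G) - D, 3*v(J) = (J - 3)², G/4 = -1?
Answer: -1/85015 ≈ -1.1763e-5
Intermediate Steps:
G = -4 (G = 4*(-1) = -4)
v(J) = (-3 + J)²/3 (v(J) = (J - 3)²/3 = (-3 + J)²/3)
f(D) = 12 (f(D) = 8 - ((D - 4) - D) = 8 - ((-4 + D) - D) = 8 - 1*(-4) = 8 + 4 = 12)
1/((f(v(-1)) + 90*71) - 91417) = 1/((12 + 90*71) - 91417) = 1/((12 + 6390) - 91417) = 1/(6402 - 91417) = 1/(-85015) = -1/85015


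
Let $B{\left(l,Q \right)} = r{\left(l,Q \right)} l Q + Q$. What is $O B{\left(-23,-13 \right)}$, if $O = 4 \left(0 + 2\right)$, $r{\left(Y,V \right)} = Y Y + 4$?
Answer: $1274832$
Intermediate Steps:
$r{\left(Y,V \right)} = 4 + Y^{2}$ ($r{\left(Y,V \right)} = Y^{2} + 4 = 4 + Y^{2}$)
$B{\left(l,Q \right)} = Q + Q l \left(4 + l^{2}\right)$ ($B{\left(l,Q \right)} = \left(4 + l^{2}\right) l Q + Q = l \left(4 + l^{2}\right) Q + Q = Q l \left(4 + l^{2}\right) + Q = Q + Q l \left(4 + l^{2}\right)$)
$O = 8$ ($O = 4 \cdot 2 = 8$)
$O B{\left(-23,-13 \right)} = 8 \left(- 13 \left(1 - 23 \left(4 + \left(-23\right)^{2}\right)\right)\right) = 8 \left(- 13 \left(1 - 23 \left(4 + 529\right)\right)\right) = 8 \left(- 13 \left(1 - 12259\right)\right) = 8 \left(\left(-13\right) \left(-12258\right)\right) = 8 \cdot 159354 = 1274832$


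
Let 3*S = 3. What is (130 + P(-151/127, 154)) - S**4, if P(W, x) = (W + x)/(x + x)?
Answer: 5065371/39116 ≈ 129.50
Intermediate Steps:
S = 1 (S = (1/3)*3 = 1)
P(W, x) = (W + x)/(2*x) (P(W, x) = (W + x)/((2*x)) = (W + x)*(1/(2*x)) = (W + x)/(2*x))
(130 + P(-151/127, 154)) - S**4 = (130 + (1/2)*(-151/127 + 154)/154) - 1*1**4 = (130 + (1/2)*(1/154)*(-151*1/127 + 154)) - 1*1 = (130 + (1/2)*(1/154)*(-151/127 + 154)) - 1 = (130 + (1/2)*(1/154)*(19407/127)) - 1 = (130 + 19407/39116) - 1 = 5104487/39116 - 1 = 5065371/39116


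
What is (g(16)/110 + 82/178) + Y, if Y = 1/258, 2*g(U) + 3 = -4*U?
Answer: 404143/2525820 ≈ 0.16000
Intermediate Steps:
g(U) = -3/2 - 2*U (g(U) = -3/2 + (-4*U)/2 = -3/2 - 2*U)
Y = 1/258 ≈ 0.0038760
(g(16)/110 + 82/178) + Y = ((-3/2 - 2*16)/110 + 82/178) + 1/258 = ((-3/2 - 32)*(1/110) + 82*(1/178)) + 1/258 = (-67/2*1/110 + 41/89) + 1/258 = (-67/220 + 41/89) + 1/258 = 3057/19580 + 1/258 = 404143/2525820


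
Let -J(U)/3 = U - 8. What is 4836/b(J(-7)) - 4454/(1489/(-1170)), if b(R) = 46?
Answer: 123457542/34247 ≈ 3604.9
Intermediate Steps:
J(U) = 24 - 3*U (J(U) = -3*(U - 8) = -3*(-8 + U) = 24 - 3*U)
4836/b(J(-7)) - 4454/(1489/(-1170)) = 4836/46 - 4454/(1489/(-1170)) = 4836*(1/46) - 4454/(1489*(-1/1170)) = 2418/23 - 4454/(-1489/1170) = 2418/23 - 4454*(-1170/1489) = 2418/23 + 5211180/1489 = 123457542/34247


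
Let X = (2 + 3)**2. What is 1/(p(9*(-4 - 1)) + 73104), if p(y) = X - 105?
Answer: 1/73024 ≈ 1.3694e-5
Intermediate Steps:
X = 25 (X = 5**2 = 25)
p(y) = -80 (p(y) = 25 - 105 = -80)
1/(p(9*(-4 - 1)) + 73104) = 1/(-80 + 73104) = 1/73024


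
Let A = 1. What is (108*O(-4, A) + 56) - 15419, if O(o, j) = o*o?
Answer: -13635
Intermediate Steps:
O(o, j) = o²
(108*O(-4, A) + 56) - 15419 = (108*(-4)² + 56) - 15419 = (108*16 + 56) - 15419 = (1728 + 56) - 15419 = 1784 - 15419 = -13635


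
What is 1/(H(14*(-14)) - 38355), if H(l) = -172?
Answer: -1/38527 ≈ -2.5956e-5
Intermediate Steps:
1/(H(14*(-14)) - 38355) = 1/(-172 - 38355) = 1/(-38527) = -1/38527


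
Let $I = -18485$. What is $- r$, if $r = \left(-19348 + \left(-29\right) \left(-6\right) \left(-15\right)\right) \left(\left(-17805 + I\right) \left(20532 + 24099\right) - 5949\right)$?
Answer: $-35564602730562$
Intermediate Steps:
$r = 35564602730562$ ($r = \left(-19348 + \left(-29\right) \left(-6\right) \left(-15\right)\right) \left(\left(-17805 - 18485\right) \left(20532 + 24099\right) - 5949\right) = \left(-19348 + 174 \left(-15\right)\right) \left(\left(-36290\right) 44631 - 5949\right) = \left(-19348 - 2610\right) \left(-1619658990 - 5949\right) = \left(-21958\right) \left(-1619664939\right) = 35564602730562$)
$- r = \left(-1\right) 35564602730562 = -35564602730562$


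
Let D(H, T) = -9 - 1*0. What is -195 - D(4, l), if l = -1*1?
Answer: -186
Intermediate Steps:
l = -1
D(H, T) = -9 (D(H, T) = -9 + 0 = -9)
-195 - D(4, l) = -195 - 1*(-9) = -195 + 9 = -186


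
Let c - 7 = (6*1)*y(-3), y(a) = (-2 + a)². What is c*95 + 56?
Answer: 14971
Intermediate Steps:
c = 157 (c = 7 + (6*1)*(-2 - 3)² = 7 + 6*(-5)² = 7 + 6*25 = 7 + 150 = 157)
c*95 + 56 = 157*95 + 56 = 14915 + 56 = 14971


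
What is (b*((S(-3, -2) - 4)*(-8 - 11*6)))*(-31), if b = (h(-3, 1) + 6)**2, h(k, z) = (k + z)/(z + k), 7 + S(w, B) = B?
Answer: -1461278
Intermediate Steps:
S(w, B) = -7 + B
h(k, z) = 1 (h(k, z) = (k + z)/(k + z) = 1)
b = 49 (b = (1 + 6)**2 = 7**2 = 49)
(b*((S(-3, -2) - 4)*(-8 - 11*6)))*(-31) = (49*(((-7 - 2) - 4)*(-8 - 11*6)))*(-31) = (49*((-9 - 4)*(-8 - 66)))*(-31) = (49*(-13*(-74)))*(-31) = (49*962)*(-31) = 47138*(-31) = -1461278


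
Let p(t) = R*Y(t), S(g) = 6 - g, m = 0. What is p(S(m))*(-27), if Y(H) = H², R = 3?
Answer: -2916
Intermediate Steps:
p(t) = 3*t²
p(S(m))*(-27) = (3*(6 - 1*0)²)*(-27) = (3*(6 + 0)²)*(-27) = (3*6²)*(-27) = (3*36)*(-27) = 108*(-27) = -2916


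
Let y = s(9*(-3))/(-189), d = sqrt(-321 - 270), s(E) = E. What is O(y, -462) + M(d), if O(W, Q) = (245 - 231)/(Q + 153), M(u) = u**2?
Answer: -182633/309 ≈ -591.04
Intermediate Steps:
d = I*sqrt(591) (d = sqrt(-591) = I*sqrt(591) ≈ 24.31*I)
y = 1/7 (y = (9*(-3))/(-189) = -27*(-1/189) = 1/7 ≈ 0.14286)
O(W, Q) = 14/(153 + Q)
O(y, -462) + M(d) = 14/(153 - 462) + (I*sqrt(591))**2 = 14/(-309) - 591 = 14*(-1/309) - 591 = -14/309 - 591 = -182633/309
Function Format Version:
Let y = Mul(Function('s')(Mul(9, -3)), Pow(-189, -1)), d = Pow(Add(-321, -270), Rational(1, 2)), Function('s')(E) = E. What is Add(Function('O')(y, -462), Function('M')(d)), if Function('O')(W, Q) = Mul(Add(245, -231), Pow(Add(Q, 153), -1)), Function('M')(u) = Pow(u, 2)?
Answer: Rational(-182633, 309) ≈ -591.04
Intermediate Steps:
d = Mul(I, Pow(591, Rational(1, 2))) (d = Pow(-591, Rational(1, 2)) = Mul(I, Pow(591, Rational(1, 2))) ≈ Mul(24.310, I))
y = Rational(1, 7) (y = Mul(Mul(9, -3), Pow(-189, -1)) = Mul(-27, Rational(-1, 189)) = Rational(1, 7) ≈ 0.14286)
Function('O')(W, Q) = Mul(14, Pow(Add(153, Q), -1))
Add(Function('O')(y, -462), Function('M')(d)) = Add(Mul(14, Pow(Add(153, -462), -1)), Pow(Mul(I, Pow(591, Rational(1, 2))), 2)) = Add(Mul(14, Pow(-309, -1)), -591) = Add(Mul(14, Rational(-1, 309)), -591) = Add(Rational(-14, 309), -591) = Rational(-182633, 309)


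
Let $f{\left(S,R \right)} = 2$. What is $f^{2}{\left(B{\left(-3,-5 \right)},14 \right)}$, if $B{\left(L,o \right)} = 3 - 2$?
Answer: $4$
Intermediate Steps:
$B{\left(L,o \right)} = 1$ ($B{\left(L,o \right)} = 3 - 2 = 1$)
$f^{2}{\left(B{\left(-3,-5 \right)},14 \right)} = 2^{2} = 4$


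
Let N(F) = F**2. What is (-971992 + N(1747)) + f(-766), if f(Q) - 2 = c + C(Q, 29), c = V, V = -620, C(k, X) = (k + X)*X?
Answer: 2058026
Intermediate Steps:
C(k, X) = X*(X + k) (C(k, X) = (X + k)*X = X*(X + k))
c = -620
f(Q) = 223 + 29*Q (f(Q) = 2 + (-620 + 29*(29 + Q)) = 2 + (-620 + (841 + 29*Q)) = 2 + (221 + 29*Q) = 223 + 29*Q)
(-971992 + N(1747)) + f(-766) = (-971992 + 1747**2) + (223 + 29*(-766)) = (-971992 + 3052009) + (223 - 22214) = 2080017 - 21991 = 2058026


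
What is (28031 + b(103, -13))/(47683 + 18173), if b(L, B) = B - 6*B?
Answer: 439/1029 ≈ 0.42663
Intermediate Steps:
b(L, B) = -5*B
(28031 + b(103, -13))/(47683 + 18173) = (28031 - 5*(-13))/(47683 + 18173) = (28031 + 65)/65856 = 28096*(1/65856) = 439/1029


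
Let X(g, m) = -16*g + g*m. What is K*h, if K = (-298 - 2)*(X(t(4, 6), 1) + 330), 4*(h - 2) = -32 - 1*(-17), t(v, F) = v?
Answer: 141750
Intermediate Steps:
h = -7/4 (h = 2 + (-32 - 1*(-17))/4 = 2 + (-32 + 17)/4 = 2 + (1/4)*(-15) = 2 - 15/4 = -7/4 ≈ -1.7500)
K = -81000 (K = (-298 - 2)*(4*(-16 + 1) + 330) = -300*(4*(-15) + 330) = -300*(-60 + 330) = -300*270 = -81000)
K*h = -81000*(-7/4) = 141750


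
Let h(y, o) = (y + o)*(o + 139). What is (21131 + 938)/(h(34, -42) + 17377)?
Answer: 22069/16601 ≈ 1.3294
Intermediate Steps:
h(y, o) = (139 + o)*(o + y) (h(y, o) = (o + y)*(139 + o) = (139 + o)*(o + y))
(21131 + 938)/(h(34, -42) + 17377) = (21131 + 938)/(((-42)² + 139*(-42) + 139*34 - 42*34) + 17377) = 22069/((1764 - 5838 + 4726 - 1428) + 17377) = 22069/(-776 + 17377) = 22069/16601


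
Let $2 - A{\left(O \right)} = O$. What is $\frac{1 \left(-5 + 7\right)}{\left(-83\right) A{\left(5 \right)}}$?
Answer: $\frac{2}{249} \approx 0.0080321$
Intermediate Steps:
$A{\left(O \right)} = 2 - O$
$\frac{1 \left(-5 + 7\right)}{\left(-83\right) A{\left(5 \right)}} = \frac{1 \left(-5 + 7\right)}{\left(-83\right) \left(2 - 5\right)} = \frac{1 \cdot 2}{\left(-83\right) \left(2 - 5\right)} = \frac{2}{\left(-83\right) \left(-3\right)} = \frac{2}{249}$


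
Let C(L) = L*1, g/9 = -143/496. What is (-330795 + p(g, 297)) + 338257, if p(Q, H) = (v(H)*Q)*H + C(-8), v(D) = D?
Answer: -109827799/496 ≈ -2.2143e+5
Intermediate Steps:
g = -1287/496 (g = 9*(-143/496) = -1287/496 ≈ -2.5948)
C(L) = L
p(Q, H) = -8 + Q*H² (p(Q, H) = (H*Q)*H - 8 = Q*H² - 8 = -8 + Q*H²)
(-330795 + p(g, 297)) + 338257 = (-330795 + (-8 - 1287/496*297²)) + 338257 = (-330795 + (-8 - 1287/496*88209)) + 338257 = (-330795 + (-8 - 113524983/496)) + 338257 = (-330795 - 113528951/496) + 338257 = -277603271/496 + 338257 = -109827799/496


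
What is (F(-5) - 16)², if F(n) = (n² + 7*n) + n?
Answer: 961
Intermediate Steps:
F(n) = n² + 8*n
(F(-5) - 16)² = (-5*(8 - 5) - 16)² = (-5*3 - 16)² = (-15 - 16)² = (-31)² = 961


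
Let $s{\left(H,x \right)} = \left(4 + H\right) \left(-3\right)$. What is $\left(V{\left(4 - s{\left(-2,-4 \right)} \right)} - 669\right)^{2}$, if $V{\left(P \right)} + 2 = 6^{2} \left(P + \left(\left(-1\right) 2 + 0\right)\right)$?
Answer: $146689$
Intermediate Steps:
$s{\left(H,x \right)} = -12 - 3 H$
$V{\left(P \right)} = -74 + 36 P$ ($V{\left(P \right)} = -2 + 6^{2} \left(P + \left(\left(-1\right) 2 + 0\right)\right) = -2 + 36 \left(P + \left(-2 + 0\right)\right) = -2 + 36 \left(P - 2\right) = -2 + 36 \left(-2 + P\right) = -2 + \left(-72 + 36 P\right) = -74 + 36 P$)
$\left(V{\left(4 - s{\left(-2,-4 \right)} \right)} - 669\right)^{2} = \left(\left(-74 + 36 \left(4 - \left(-12 - -6\right)\right)\right) - 669\right)^{2} = \left(\left(-74 + 36 \left(4 - \left(-12 + 6\right)\right)\right) - 669\right)^{2} = \left(\left(-74 + 36 \left(4 - -6\right)\right) - 669\right)^{2} = \left(\left(-74 + 36 \left(4 + 6\right)\right) - 669\right)^{2} = \left(\left(-74 + 36 \cdot 10\right) - 669\right)^{2} = \left(\left(-74 + 360\right) - 669\right)^{2} = \left(286 - 669\right)^{2} = \left(-383\right)^{2} = 146689$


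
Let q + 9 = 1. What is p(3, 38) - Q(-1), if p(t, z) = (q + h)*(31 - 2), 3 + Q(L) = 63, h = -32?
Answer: -1220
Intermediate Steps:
q = -8 (q = -9 + 1 = -8)
Q(L) = 60 (Q(L) = -3 + 63 = 60)
p(t, z) = -1160 (p(t, z) = (-8 - 32)*(31 - 2) = -40*29 = -1160)
p(3, 38) - Q(-1) = -1160 - 1*60 = -1160 - 60 = -1220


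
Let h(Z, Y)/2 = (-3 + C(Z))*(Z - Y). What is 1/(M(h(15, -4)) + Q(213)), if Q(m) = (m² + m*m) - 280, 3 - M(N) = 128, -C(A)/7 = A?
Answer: 1/90333 ≈ 1.1070e-5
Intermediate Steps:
C(A) = -7*A
h(Z, Y) = 2*(-3 - 7*Z)*(Z - Y) (h(Z, Y) = 2*((-3 - 7*Z)*(Z - Y)) = 2*(-3 - 7*Z)*(Z - Y))
M(N) = -125 (M(N) = 3 - 1*128 = 3 - 128 = -125)
Q(m) = -280 + 2*m² (Q(m) = (m² + m²) - 280 = 2*m² - 280 = -280 + 2*m²)
1/(M(h(15, -4)) + Q(213)) = 1/(-125 + (-280 + 2*213²)) = 1/(-125 + (-280 + 2*45369)) = 1/(-125 + (-280 + 90738)) = 1/(-125 + 90458) = 1/90333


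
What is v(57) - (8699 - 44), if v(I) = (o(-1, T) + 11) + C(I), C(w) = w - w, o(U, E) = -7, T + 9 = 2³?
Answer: -8651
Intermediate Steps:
T = -1 (T = -9 + 2³ = -9 + 8 = -1)
C(w) = 0
v(I) = 4 (v(I) = (-7 + 11) + 0 = 4 + 0 = 4)
v(57) - (8699 - 44) = 4 - (8699 - 44) = 4 - 1*8655 = 4 - 8655 = -8651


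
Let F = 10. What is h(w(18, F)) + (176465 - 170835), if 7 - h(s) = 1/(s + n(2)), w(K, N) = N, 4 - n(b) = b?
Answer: 67643/12 ≈ 5636.9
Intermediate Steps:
n(b) = 4 - b
h(s) = 7 - 1/(2 + s) (h(s) = 7 - 1/(s + (4 - 1*2)) = 7 - 1/(s + (4 - 2)) = 7 - 1/(s + 2) = 7 - 1/(2 + s))
h(w(18, F)) + (176465 - 170835) = (13 + 7*10)/(2 + 10) + (176465 - 170835) = (13 + 70)/12 + 5630 = (1/12)*83 + 5630 = 83/12 + 5630 = 67643/12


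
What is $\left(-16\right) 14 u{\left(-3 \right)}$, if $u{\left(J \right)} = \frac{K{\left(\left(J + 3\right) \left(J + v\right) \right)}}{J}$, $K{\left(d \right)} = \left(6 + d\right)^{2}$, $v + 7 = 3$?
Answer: $2688$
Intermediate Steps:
$v = -4$ ($v = -7 + 3 = -4$)
$u{\left(J \right)} = \frac{\left(6 + \left(-4 + J\right) \left(3 + J\right)\right)^{2}}{J}$ ($u{\left(J \right)} = \frac{\left(6 + \left(J + 3\right) \left(J - 4\right)\right)^{2}}{J} = \frac{\left(6 + \left(3 + J\right) \left(-4 + J\right)\right)^{2}}{J} = \frac{\left(6 + \left(-4 + J\right) \left(3 + J\right)\right)^{2}}{J}$)
$\left(-16\right) 14 u{\left(-3 \right)} = \left(-16\right) 14 \frac{\left(-6 + \left(-3\right)^{2} - -3\right)^{2}}{-3} = - 224 \left(- \frac{\left(-6 + 9 + 3\right)^{2}}{3}\right) = - 224 \left(- \frac{6^{2}}{3}\right) = - 224 \left(\left(- \frac{1}{3}\right) 36\right) = \left(-224\right) \left(-12\right) = 2688$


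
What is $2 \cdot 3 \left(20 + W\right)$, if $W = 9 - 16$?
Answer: $78$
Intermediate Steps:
$W = -7$
$2 \cdot 3 \left(20 + W\right) = 2 \cdot 3 \left(20 - 7\right) = 6 \cdot 13 = 78$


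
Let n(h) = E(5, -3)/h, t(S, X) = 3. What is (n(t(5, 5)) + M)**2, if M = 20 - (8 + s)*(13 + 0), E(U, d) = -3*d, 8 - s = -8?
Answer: 83521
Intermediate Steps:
s = 16 (s = 8 - 1*(-8) = 8 + 8 = 16)
n(h) = 9/h (n(h) = (-3*(-3))/h = 9/h)
M = -292 (M = 20 - (8 + 16)*(13 + 0) = 20 - 24*13 = 20 - 1*312 = 20 - 312 = -292)
(n(t(5, 5)) + M)**2 = (9/3 - 292)**2 = (9*(1/3) - 292)**2 = (3 - 292)**2 = (-289)**2 = 83521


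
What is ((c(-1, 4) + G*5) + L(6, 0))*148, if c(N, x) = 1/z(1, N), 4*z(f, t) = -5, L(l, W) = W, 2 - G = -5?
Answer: 25308/5 ≈ 5061.6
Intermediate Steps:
G = 7 (G = 2 - 1*(-5) = 2 + 5 = 7)
z(f, t) = -5/4 (z(f, t) = (1/4)*(-5) = -5/4)
c(N, x) = -4/5 (c(N, x) = 1/(-5/4) = -4/5)
((c(-1, 4) + G*5) + L(6, 0))*148 = ((-4/5 + 7*5) + 0)*148 = ((-4/5 + 35) + 0)*148 = (171/5 + 0)*148 = (171/5)*148 = 25308/5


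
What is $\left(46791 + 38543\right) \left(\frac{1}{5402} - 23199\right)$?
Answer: $- \frac{5347070978999}{2701} \approx -1.9797 \cdot 10^{9}$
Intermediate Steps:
$\left(46791 + 38543\right) \left(\frac{1}{5402} - 23199\right) = 85334 \left(\frac{1}{5402} - 23199\right) = 85334 \left(- \frac{125320997}{5402}\right) = - \frac{5347070978999}{2701}$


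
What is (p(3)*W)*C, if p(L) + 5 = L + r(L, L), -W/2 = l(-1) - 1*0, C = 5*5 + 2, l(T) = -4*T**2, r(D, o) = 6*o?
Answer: 3456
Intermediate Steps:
C = 27 (C = 25 + 2 = 27)
W = 8 (W = -2*(-4*(-1)**2 - 1*0) = -2*(-4*1 + 0) = -2*(-4 + 0) = -2*(-4) = 8)
p(L) = -5 + 7*L (p(L) = -5 + (L + 6*L) = -5 + 7*L)
(p(3)*W)*C = ((-5 + 7*3)*8)*27 = ((-5 + 21)*8)*27 = (16*8)*27 = 128*27 = 3456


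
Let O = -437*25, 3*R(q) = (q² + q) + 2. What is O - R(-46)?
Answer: -34847/3 ≈ -11616.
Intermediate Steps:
R(q) = ⅔ + q/3 + q²/3 (R(q) = ((q² + q) + 2)/3 = ((q + q²) + 2)/3 = (2 + q + q²)/3 = ⅔ + q/3 + q²/3)
O = -10925
O - R(-46) = -10925 - (⅔ + (⅓)*(-46) + (⅓)*(-46)²) = -10925 - (⅔ - 46/3 + (⅓)*2116) = -10925 - (⅔ - 46/3 + 2116/3) = -10925 - 1*2072/3 = -10925 - 2072/3 = -34847/3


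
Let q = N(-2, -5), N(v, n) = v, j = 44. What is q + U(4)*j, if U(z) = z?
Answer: 174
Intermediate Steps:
q = -2
q + U(4)*j = -2 + 4*44 = -2 + 176 = 174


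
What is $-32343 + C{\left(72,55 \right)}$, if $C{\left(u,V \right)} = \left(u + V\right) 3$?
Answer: $-31962$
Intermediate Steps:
$C{\left(u,V \right)} = 3 V + 3 u$ ($C{\left(u,V \right)} = \left(V + u\right) 3 = 3 V + 3 u$)
$-32343 + C{\left(72,55 \right)} = -32343 + \left(3 \cdot 55 + 3 \cdot 72\right) = -32343 + \left(165 + 216\right) = -32343 + 381 = -31962$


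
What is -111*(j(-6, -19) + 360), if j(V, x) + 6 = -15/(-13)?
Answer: -512487/13 ≈ -39422.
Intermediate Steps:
j(V, x) = -63/13 (j(V, x) = -6 - 15/(-13) = -6 - 15*(-1/13) = -6 + 15/13 = -63/13)
-111*(j(-6, -19) + 360) = -111*(-63/13 + 360) = -111*4617/13 = -512487/13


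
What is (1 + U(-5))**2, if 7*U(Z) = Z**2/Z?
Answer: 4/49 ≈ 0.081633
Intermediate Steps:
U(Z) = Z/7 (U(Z) = (Z**2/Z)/7 = Z/7)
(1 + U(-5))**2 = (1 + (1/7)*(-5))**2 = (1 - 5/7)**2 = (2/7)**2 = 4/49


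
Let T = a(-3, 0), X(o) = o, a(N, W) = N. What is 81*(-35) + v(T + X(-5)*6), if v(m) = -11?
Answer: -2846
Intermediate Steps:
T = -3
81*(-35) + v(T + X(-5)*6) = 81*(-35) - 11 = -2835 - 11 = -2846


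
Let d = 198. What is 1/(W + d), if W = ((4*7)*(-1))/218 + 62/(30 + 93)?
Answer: 13407/2659622 ≈ 0.0050409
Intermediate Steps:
W = 5036/13407 (W = (28*(-1))*(1/218) + 62/123 = -28*1/218 + 62*(1/123) = -14/109 + 62/123 = 5036/13407 ≈ 0.37562)
1/(W + d) = 1/(5036/13407 + 198) = 1/(2659622/13407) = 13407/2659622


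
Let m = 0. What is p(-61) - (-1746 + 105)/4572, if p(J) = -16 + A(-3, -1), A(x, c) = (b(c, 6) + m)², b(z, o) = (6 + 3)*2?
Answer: 469939/1524 ≈ 308.36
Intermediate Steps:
b(z, o) = 18 (b(z, o) = 9*2 = 18)
A(x, c) = 324 (A(x, c) = (18 + 0)² = 18² = 324)
p(J) = 308 (p(J) = -16 + 324 = 308)
p(-61) - (-1746 + 105)/4572 = 308 - (-1746 + 105)/4572 = 308 - (-1641)/4572 = 308 - 1*(-547/1524) = 308 + 547/1524 = 469939/1524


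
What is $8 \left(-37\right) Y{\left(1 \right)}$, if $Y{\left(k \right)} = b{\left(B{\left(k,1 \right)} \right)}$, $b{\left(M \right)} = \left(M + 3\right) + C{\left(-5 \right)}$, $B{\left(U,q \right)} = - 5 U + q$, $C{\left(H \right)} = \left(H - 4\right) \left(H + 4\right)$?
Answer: $-2368$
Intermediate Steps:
$C{\left(H \right)} = \left(-4 + H\right) \left(4 + H\right)$
$B{\left(U,q \right)} = q - 5 U$
$b{\left(M \right)} = 12 + M$ ($b{\left(M \right)} = \left(M + 3\right) - \left(16 - \left(-5\right)^{2}\right) = \left(3 + M\right) + \left(-16 + 25\right) = \left(3 + M\right) + 9 = 12 + M$)
$Y{\left(k \right)} = 13 - 5 k$ ($Y{\left(k \right)} = 12 - \left(-1 + 5 k\right) = 13 - 5 k$)
$8 \left(-37\right) Y{\left(1 \right)} = 8 \left(-37\right) \left(13 - 5\right) = - 296 \left(13 - 5\right) = \left(-296\right) 8 = -2368$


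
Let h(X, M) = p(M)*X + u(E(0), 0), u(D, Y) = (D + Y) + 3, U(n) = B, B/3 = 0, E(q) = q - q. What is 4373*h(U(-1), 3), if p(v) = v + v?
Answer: 13119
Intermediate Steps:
E(q) = 0
B = 0 (B = 3*0 = 0)
p(v) = 2*v
U(n) = 0
u(D, Y) = 3 + D + Y
h(X, M) = 3 + 2*M*X (h(X, M) = (2*M)*X + (3 + 0 + 0) = 2*M*X + 3 = 3 + 2*M*X)
4373*h(U(-1), 3) = 4373*(3 + 2*3*0) = 4373*(3 + 0) = 4373*3 = 13119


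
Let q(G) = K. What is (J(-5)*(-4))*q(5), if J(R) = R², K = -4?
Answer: 400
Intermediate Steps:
q(G) = -4
(J(-5)*(-4))*q(5) = ((-5)²*(-4))*(-4) = (25*(-4))*(-4) = -100*(-4) = 400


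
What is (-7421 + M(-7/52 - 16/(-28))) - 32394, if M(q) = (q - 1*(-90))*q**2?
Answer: -1919387254121/48228544 ≈ -39798.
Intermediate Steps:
M(q) = q**2*(90 + q) (M(q) = (q + 90)*q**2 = (90 + q)*q**2 = q**2*(90 + q))
(-7421 + M(-7/52 - 16/(-28))) - 32394 = (-7421 + (-7/52 - 16/(-28))**2*(90 + (-7/52 - 16/(-28)))) - 32394 = (-7421 + (-7*1/52 - 16*(-1/28))**2*(90 + (-7*1/52 - 16*(-1/28)))) - 32394 = (-7421 + (-7/52 + 4/7)**2*(90 + (-7/52 + 4/7))) - 32394 = (-7421 + (159/364)**2*(90 + 159/364)) - 32394 = (-7421 + (25281/132496)*(32919/364)) - 32394 = (-7421 + 832225239/48228544) - 32394 = -357071799785/48228544 - 32394 = -1919387254121/48228544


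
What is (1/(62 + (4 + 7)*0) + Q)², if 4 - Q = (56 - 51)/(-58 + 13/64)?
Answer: 885275873881/52595918244 ≈ 16.832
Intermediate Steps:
Q = 15116/3699 (Q = 4 - (56 - 51)/(-58 + 13/64) = 4 - 5/(-58 + 13*(1/64)) = 4 - 5/(-58 + 13/64) = 4 - 5/(-3699/64) = 4 - 5*(-64)/3699 = 4 - 1*(-320/3699) = 4 + 320/3699 = 15116/3699 ≈ 4.0865)
(1/(62 + (4 + 7)*0) + Q)² = (1/(62 + (4 + 7)*0) + 15116/3699)² = (1/(62 + 11*0) + 15116/3699)² = (1/(62 + 0) + 15116/3699)² = (1/62 + 15116/3699)² = (940891/229338)² = 885275873881/52595918244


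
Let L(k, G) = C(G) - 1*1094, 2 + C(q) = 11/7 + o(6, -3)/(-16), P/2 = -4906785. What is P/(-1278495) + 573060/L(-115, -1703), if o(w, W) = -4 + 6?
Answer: -539028273734/1044871347 ≈ -515.88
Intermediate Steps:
P = -9813570 (P = 2*(-4906785) = -9813570)
o(w, W) = 2
C(q) = -31/56 (C(q) = -2 + (11/7 + 2/(-16)) = -2 + (11*(1/7) + 2*(-1/16)) = -2 + (11/7 - 1/8) = -2 + 81/56 = -31/56)
L(k, G) = -61295/56 (L(k, G) = -31/56 - 1*1094 = -31/56 - 1094 = -61295/56)
P/(-1278495) + 573060/L(-115, -1703) = -9813570/(-1278495) + 573060/(-61295/56) = -9813570*(-1/1278495) + 573060*(-56/61295) = 654238/85233 - 6418272/12259 = -539028273734/1044871347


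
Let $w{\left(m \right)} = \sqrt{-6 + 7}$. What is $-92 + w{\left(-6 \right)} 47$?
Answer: $-45$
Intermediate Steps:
$w{\left(m \right)} = 1$ ($w{\left(m \right)} = \sqrt{1} = 1$)
$-92 + w{\left(-6 \right)} 47 = -92 + 1 \cdot 47 = -92 + 47 = -45$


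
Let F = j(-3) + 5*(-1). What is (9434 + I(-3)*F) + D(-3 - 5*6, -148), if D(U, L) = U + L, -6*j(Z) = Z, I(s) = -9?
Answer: 18587/2 ≈ 9293.5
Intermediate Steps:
j(Z) = -Z/6
D(U, L) = L + U
F = -9/2 (F = -1/6*(-3) + 5*(-1) = 1/2 - 5 = -9/2 ≈ -4.5000)
(9434 + I(-3)*F) + D(-3 - 5*6, -148) = (9434 - 9*(-9/2)) + (-148 + (-3 - 5*6)) = (9434 + 81/2) + (-148 + (-3 - 30)) = 18949/2 + (-148 - 33) = 18949/2 - 181 = 18587/2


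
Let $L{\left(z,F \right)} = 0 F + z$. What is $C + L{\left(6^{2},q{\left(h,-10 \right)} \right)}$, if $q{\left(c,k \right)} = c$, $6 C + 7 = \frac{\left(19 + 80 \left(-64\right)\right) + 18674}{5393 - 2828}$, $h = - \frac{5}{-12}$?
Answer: $\frac{274829}{7695} \approx 35.715$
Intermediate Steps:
$h = \frac{5}{12}$ ($h = \left(-5\right) \left(- \frac{1}{12}\right) = \frac{5}{12} \approx 0.41667$)
$C = - \frac{2191}{7695}$ ($C = - \frac{7}{6} + \frac{\left(\left(19 + 80 \left(-64\right)\right) + 18674\right) \frac{1}{5393 - 2828}}{6} = - \frac{7}{6} + \frac{\left(\left(19 - 5120\right) + 18674\right) \frac{1}{2565}}{6} = - \frac{7}{6} + \frac{\left(-5101 + 18674\right) \frac{1}{2565}}{6} = - \frac{7}{6} + \frac{13573 \cdot \frac{1}{2565}}{6} = - \frac{7}{6} + \frac{1}{6} \cdot \frac{13573}{2565} = - \frac{7}{6} + \frac{13573}{15390} = - \frac{2191}{7695} \approx -0.28473$)
$L{\left(z,F \right)} = z$ ($L{\left(z,F \right)} = 0 + z = z$)
$C + L{\left(6^{2},q{\left(h,-10 \right)} \right)} = - \frac{2191}{7695} + 6^{2} = - \frac{2191}{7695} + 36 = \frac{274829}{7695}$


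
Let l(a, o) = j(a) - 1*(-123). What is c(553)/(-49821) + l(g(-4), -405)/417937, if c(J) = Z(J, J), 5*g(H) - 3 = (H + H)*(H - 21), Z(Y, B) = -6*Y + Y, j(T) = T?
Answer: 5818732603/104110196385 ≈ 0.055890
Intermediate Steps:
Z(Y, B) = -5*Y
g(H) = ⅗ + 2*H*(-21 + H)/5 (g(H) = ⅗ + ((H + H)*(H - 21))/5 = ⅗ + ((2*H)*(-21 + H))/5 = ⅗ + (2*H*(-21 + H))/5 = ⅗ + 2*H*(-21 + H)/5)
l(a, o) = 123 + a (l(a, o) = a - 1*(-123) = a + 123 = 123 + a)
c(J) = -5*J
c(553)/(-49821) + l(g(-4), -405)/417937 = -5*553/(-49821) + (123 + (⅗ - 42/5*(-4) + (⅖)*(-4)²))/417937 = -2765*(-1/49821) + (123 + (⅗ + 168/5 + (⅖)*16))*(1/417937) = 2765/49821 + (123 + (⅗ + 168/5 + 32/5))*(1/417937) = 2765/49821 + (123 + 203/5)*(1/417937) = 2765/49821 + (818/5)*(1/417937) = 2765/49821 + 818/2089685 = 5818732603/104110196385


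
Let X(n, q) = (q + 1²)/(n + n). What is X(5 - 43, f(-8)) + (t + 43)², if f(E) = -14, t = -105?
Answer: 292157/76 ≈ 3844.2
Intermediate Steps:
X(n, q) = (1 + q)/(2*n) (X(n, q) = (q + 1)/((2*n)) = (1 + q)*(1/(2*n)) = (1 + q)/(2*n))
X(5 - 43, f(-8)) + (t + 43)² = (1 - 14)/(2*(5 - 43)) + (-105 + 43)² = (½)*(-13)/(-38) + (-62)² = (½)*(-1/38)*(-13) + 3844 = 13/76 + 3844 = 292157/76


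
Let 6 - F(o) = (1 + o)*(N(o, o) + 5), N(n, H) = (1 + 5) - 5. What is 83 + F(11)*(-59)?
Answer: 3977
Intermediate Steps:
N(n, H) = 1 (N(n, H) = 6 - 5 = 1)
F(o) = -6*o (F(o) = 6 - (1 + o)*(1 + 5) = 6 - (1 + o)*6 = 6 - (6 + 6*o) = 6 + (-6 - 6*o) = -6*o)
83 + F(11)*(-59) = 83 - 6*11*(-59) = 83 - 66*(-59) = 83 + 3894 = 3977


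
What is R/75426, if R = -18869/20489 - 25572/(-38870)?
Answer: -104746661/30034913407590 ≈ -3.4875e-6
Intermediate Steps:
R = -104746661/398203715 (R = -18869*1/20489 - 25572*(-1/38870) = -18869/20489 + 12786/19435 = -104746661/398203715 ≈ -0.26305)
R/75426 = -104746661/398203715/75426 = -104746661/398203715*1/75426 = -104746661/30034913407590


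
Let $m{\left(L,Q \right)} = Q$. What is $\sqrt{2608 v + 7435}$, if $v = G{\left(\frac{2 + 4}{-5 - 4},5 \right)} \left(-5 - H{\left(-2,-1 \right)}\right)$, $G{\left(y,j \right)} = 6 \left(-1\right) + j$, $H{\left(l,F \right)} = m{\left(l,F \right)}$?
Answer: $\sqrt{17867} \approx 133.67$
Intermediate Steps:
$H{\left(l,F \right)} = F$
$G{\left(y,j \right)} = -6 + j$
$v = 4$ ($v = \left(-6 + 5\right) \left(-5 - -1\right) = - (-5 + 1) = \left(-1\right) \left(-4\right) = 4$)
$\sqrt{2608 v + 7435} = \sqrt{2608 \cdot 4 + 7435} = \sqrt{10432 + 7435} = \sqrt{17867}$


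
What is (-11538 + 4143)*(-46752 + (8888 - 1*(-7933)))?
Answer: 221339745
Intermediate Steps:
(-11538 + 4143)*(-46752 + (8888 - 1*(-7933))) = -7395*(-46752 + (8888 + 7933)) = -7395*(-46752 + 16821) = -7395*(-29931) = 221339745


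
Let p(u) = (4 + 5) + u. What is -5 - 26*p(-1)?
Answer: -213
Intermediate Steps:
p(u) = 9 + u
-5 - 26*p(-1) = -5 - 26*(9 - 1) = -5 - 26*8 = -5 - 208 = -213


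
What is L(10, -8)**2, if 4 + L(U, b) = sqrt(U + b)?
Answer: (4 - sqrt(2))**2 ≈ 6.6863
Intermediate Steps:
L(U, b) = -4 + sqrt(U + b)
L(10, -8)**2 = (-4 + sqrt(10 - 8))**2 = (-4 + sqrt(2))**2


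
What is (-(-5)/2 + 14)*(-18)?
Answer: -297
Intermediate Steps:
(-(-5)/2 + 14)*(-18) = (-1*(-5/2) + 14)*(-18) = (5/2 + 14)*(-18) = (33/2)*(-18) = -297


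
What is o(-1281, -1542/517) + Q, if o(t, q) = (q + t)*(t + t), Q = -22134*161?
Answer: -141663480/517 ≈ -2.7401e+5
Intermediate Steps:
Q = -3563574
o(t, q) = 2*t*(q + t) (o(t, q) = (q + t)*(2*t) = 2*t*(q + t))
o(-1281, -1542/517) + Q = 2*(-1281)*(-1542/517 - 1281) - 3563574 = 2*(-1281)*(-663819/517) - 3563574 = 1700704278/517 - 3563574 = -141663480/517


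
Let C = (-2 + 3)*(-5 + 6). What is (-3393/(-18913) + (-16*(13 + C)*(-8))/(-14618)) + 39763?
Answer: 5496650810660/138235117 ≈ 39763.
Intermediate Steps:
C = 1 (C = 1*1 = 1)
(-3393/(-18913) + (-16*(13 + C)*(-8))/(-14618)) + 39763 = (-3393/(-18913) + (-16*(13 + 1)*(-8))/(-14618)) + 39763 = (-3393*(-1/18913) + (-16*14*(-8))*(-1/14618)) + 39763 = (3393/18913 - 224*(-8)*(-1/14618)) + 39763 = (3393/18913 + 1792*(-1/14618)) + 39763 = (3393/18913 - 896/7309) + 39763 = 7853389/138235117 + 39763 = 5496650810660/138235117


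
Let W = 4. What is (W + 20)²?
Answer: 576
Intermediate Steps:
(W + 20)² = (4 + 20)² = 24² = 576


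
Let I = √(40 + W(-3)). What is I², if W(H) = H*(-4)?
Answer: 52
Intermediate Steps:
W(H) = -4*H
I = 2*√13 (I = √(40 - 4*(-3)) = √(40 + 12) = √52 = 2*√13 ≈ 7.2111)
I² = (2*√13)² = 52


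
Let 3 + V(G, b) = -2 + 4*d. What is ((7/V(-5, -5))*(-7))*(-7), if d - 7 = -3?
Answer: 343/11 ≈ 31.182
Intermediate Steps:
d = 4 (d = 7 - 3 = 4)
V(G, b) = 11 (V(G, b) = -3 + (-2 + 4*4) = -3 + (-2 + 16) = -3 + 14 = 11)
((7/V(-5, -5))*(-7))*(-7) = ((7/11)*(-7))*(-7) = -49/11*(-7) = 343/11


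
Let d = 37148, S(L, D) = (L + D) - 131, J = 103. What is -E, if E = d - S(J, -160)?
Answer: -37336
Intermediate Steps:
S(L, D) = -131 + D + L (S(L, D) = (D + L) - 131 = -131 + D + L)
E = 37336 (E = 37148 - (-131 - 160 + 103) = 37148 - 1*(-188) = 37148 + 188 = 37336)
-E = -1*37336 = -37336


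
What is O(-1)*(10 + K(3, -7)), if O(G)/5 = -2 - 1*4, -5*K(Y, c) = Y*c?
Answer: -426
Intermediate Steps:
K(Y, c) = -Y*c/5
O(G) = -30 (O(G) = 5*(-2 - 1*4) = 5*(-2 - 4) = 5*(-6) = -30)
O(-1)*(10 + K(3, -7)) = -30*(10 - ⅕*3*(-7)) = -30*(10 + 21/5) = -30*71/5 = -426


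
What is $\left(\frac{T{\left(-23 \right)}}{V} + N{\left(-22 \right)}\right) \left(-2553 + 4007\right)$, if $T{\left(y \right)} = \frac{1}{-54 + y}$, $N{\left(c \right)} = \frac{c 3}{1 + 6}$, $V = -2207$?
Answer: $- \frac{2329716574}{169939} \approx -13709.0$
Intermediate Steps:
$N{\left(c \right)} = \frac{3 c}{7}$
$\left(\frac{T{\left(-23 \right)}}{V} + N{\left(-22 \right)}\right) \left(-2553 + 4007\right) = \left(\frac{1}{\left(-54 - 23\right) \left(-2207\right)} + \frac{3}{7} \left(-22\right)\right) \left(-2553 + 4007\right) = \left(\frac{1}{-77} \left(- \frac{1}{2207}\right) - \frac{66}{7}\right) 1454 = \left(\left(- \frac{1}{77}\right) \left(- \frac{1}{2207}\right) - \frac{66}{7}\right) 1454 = \left(\frac{1}{169939} - \frac{66}{7}\right) 1454 = \left(- \frac{1602281}{169939}\right) 1454 = - \frac{2329716574}{169939}$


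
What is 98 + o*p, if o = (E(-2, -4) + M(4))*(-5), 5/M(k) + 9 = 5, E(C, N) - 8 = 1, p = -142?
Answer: 11201/2 ≈ 5600.5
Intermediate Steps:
E(C, N) = 9 (E(C, N) = 8 + 1 = 9)
M(k) = -5/4 (M(k) = 5/(-9 + 5) = 5/(-4) = 5*(-¼) = -5/4)
o = -155/4 (o = (9 - 5/4)*(-5) = (31/4)*(-5) = -155/4 ≈ -38.750)
98 + o*p = 98 - 155/4*(-142) = 98 + 11005/2 = 11201/2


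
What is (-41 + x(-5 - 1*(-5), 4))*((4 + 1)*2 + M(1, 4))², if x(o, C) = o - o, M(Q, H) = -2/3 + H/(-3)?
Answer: -2624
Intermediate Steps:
M(Q, H) = -⅔ - H/3 (M(Q, H) = -2*⅓ + H*(-⅓) = -⅔ - H/3)
x(o, C) = 0
(-41 + x(-5 - 1*(-5), 4))*((4 + 1)*2 + M(1, 4))² = (-41 + 0)*((4 + 1)*2 + (-⅔ - ⅓*4))² = -41*(5*2 + (-⅔ - 4/3))² = -41*(10 - 2)² = -41*8² = -41*64 = -2624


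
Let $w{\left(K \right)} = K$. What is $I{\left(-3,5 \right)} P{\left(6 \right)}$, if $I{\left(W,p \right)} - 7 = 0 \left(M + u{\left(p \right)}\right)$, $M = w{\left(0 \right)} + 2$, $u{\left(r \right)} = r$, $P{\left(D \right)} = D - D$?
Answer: $0$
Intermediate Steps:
$P{\left(D \right)} = 0$
$M = 2$ ($M = 0 + 2 = 2$)
$I{\left(W,p \right)} = 7$ ($I{\left(W,p \right)} = 7 + 0 \left(2 + p\right) = 7 + 0 = 7$)
$I{\left(-3,5 \right)} P{\left(6 \right)} = 7 \cdot 0 = 0$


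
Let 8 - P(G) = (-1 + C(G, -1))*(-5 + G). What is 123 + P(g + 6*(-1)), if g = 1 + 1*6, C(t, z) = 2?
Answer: 135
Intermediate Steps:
g = 7 (g = 1 + 6 = 7)
P(G) = 13 - G (P(G) = 8 - (-1 + 2)*(-5 + G) = 8 - (-5 + G) = 8 + (5 - G) = 13 - G)
123 + P(g + 6*(-1)) = 123 + (13 - (7 + 6*(-1))) = 123 + (13 - (7 - 6)) = 123 + (13 - 1*1) = 123 + (13 - 1) = 123 + 12 = 135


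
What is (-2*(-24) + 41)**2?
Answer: 7921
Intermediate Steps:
(-2*(-24) + 41)**2 = (48 + 41)**2 = 89**2 = 7921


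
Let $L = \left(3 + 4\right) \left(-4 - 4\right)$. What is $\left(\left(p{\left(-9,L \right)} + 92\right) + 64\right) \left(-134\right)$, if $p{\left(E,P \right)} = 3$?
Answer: $-21306$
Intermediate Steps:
$L = -56$ ($L = 7 \left(-8\right) = -56$)
$\left(\left(p{\left(-9,L \right)} + 92\right) + 64\right) \left(-134\right) = \left(\left(3 + 92\right) + 64\right) \left(-134\right) = \left(95 + 64\right) \left(-134\right) = 159 \left(-134\right) = -21306$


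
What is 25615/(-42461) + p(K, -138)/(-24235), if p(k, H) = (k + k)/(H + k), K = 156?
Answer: -1864546547/3087127005 ≈ -0.60397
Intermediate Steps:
p(k, H) = 2*k/(H + k) (p(k, H) = (2*k)/(H + k) = 2*k/(H + k))
25615/(-42461) + p(K, -138)/(-24235) = 25615/(-42461) + (2*156/(-138 + 156))/(-24235) = 25615*(-1/42461) + (2*156/18)*(-1/24235) = -25615/42461 + (2*156*(1/18))*(-1/24235) = -25615/42461 + (52/3)*(-1/24235) = -25615/42461 - 52/72705 = -1864546547/3087127005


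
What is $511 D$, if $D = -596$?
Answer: $-304556$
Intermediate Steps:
$511 D = 511 \left(-596\right) = -304556$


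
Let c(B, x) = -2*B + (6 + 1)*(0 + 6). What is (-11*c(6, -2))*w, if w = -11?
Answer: 3630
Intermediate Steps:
c(B, x) = 42 - 2*B (c(B, x) = -2*B + 7*6 = -2*B + 42 = 42 - 2*B)
(-11*c(6, -2))*w = -11*(42 - 2*6)*(-11) = -11*(42 - 12)*(-11) = -11*30*(-11) = -330*(-11) = 3630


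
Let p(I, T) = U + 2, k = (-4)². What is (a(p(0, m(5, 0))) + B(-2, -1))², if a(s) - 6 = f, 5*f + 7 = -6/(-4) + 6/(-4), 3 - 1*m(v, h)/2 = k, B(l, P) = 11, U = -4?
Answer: 6084/25 ≈ 243.36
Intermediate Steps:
k = 16
m(v, h) = -26 (m(v, h) = 6 - 2*16 = 6 - 32 = -26)
p(I, T) = -2 (p(I, T) = -4 + 2 = -2)
f = -7/5 (f = -7/5 + (-6/(-4) + 6/(-4))/5 = -7/5 + (-6*(-¼) + 6*(-¼))/5 = -7/5 + (3/2 - 3/2)/5 = -7/5 + (⅕)*0 = -7/5 + 0 = -7/5 ≈ -1.4000)
a(s) = 23/5 (a(s) = 6 - 7/5 = 23/5)
(a(p(0, m(5, 0))) + B(-2, -1))² = (23/5 + 11)² = (78/5)² = 6084/25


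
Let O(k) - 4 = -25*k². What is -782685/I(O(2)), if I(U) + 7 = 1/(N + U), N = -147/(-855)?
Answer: 21375910035/191462 ≈ 1.1165e+5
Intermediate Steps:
N = 49/285 (N = -147*(-1/855) = 49/285 ≈ 0.17193)
O(k) = 4 - 25*k²
I(U) = -7 + 1/(49/285 + U)
-782685/I(O(2)) = -782685*(49 + 285*(4 - 25*2²))/(-58 - 1995*(4 - 25*2²)) = -782685*(49 + 285*(4 - 25*4))/(-58 - 1995*(4 - 25*4)) = -782685*(49 + 285*(4 - 100))/(-58 - 1995*(4 - 100)) = -782685*(49 + 285*(-96))/(-58 - 1995*(-96)) = -782685*(49 - 27360)/(-58 + 191520) = -782685/(191462/(-27311)) = -782685/((-1/27311*191462)) = -782685/(-191462/27311) = -782685*(-27311/191462) = 21375910035/191462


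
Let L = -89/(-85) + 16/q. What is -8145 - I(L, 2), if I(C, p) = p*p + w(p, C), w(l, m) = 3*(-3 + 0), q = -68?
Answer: -8140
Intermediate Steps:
w(l, m) = -9 (w(l, m) = 3*(-3) = -9)
L = 69/85 (L = -89/(-85) + 16/(-68) = -89*(-1/85) + 16*(-1/68) = 89/85 - 4/17 = 69/85 ≈ 0.81176)
I(C, p) = -9 + p² (I(C, p) = p*p - 9 = p² - 9 = -9 + p²)
-8145 - I(L, 2) = -8145 - (-9 + 2²) = -8145 - (-9 + 4) = -8145 - 1*(-5) = -8145 + 5 = -8140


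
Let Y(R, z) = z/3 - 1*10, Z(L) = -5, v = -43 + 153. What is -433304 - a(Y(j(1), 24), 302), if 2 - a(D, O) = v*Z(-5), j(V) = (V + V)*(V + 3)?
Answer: -433856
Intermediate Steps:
v = 110
j(V) = 2*V*(3 + V) (j(V) = (2*V)*(3 + V) = 2*V*(3 + V))
Y(R, z) = -10 + z/3 (Y(R, z) = z*(⅓) - 10 = z/3 - 10 = -10 + z/3)
a(D, O) = 552 (a(D, O) = 2 - 110*(-5) = 2 - 1*(-550) = 2 + 550 = 552)
-433304 - a(Y(j(1), 24), 302) = -433304 - 1*552 = -433304 - 552 = -433856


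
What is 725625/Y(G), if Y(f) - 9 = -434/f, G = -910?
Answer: 47165625/616 ≈ 76568.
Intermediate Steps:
Y(f) = 9 - 434/f
725625/Y(G) = 725625/(9 - 434/(-910)) = 725625/(9 - 434*(-1/910)) = 725625/(9 + 31/65) = 725625/(616/65) = 725625*(65/616) = 47165625/616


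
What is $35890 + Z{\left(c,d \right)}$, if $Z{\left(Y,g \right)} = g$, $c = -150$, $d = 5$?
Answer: $35895$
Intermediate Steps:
$35890 + Z{\left(c,d \right)} = 35890 + 5 = 35895$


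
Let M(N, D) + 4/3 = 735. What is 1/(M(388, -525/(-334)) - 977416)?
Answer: -3/2930047 ≈ -1.0239e-6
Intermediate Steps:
M(N, D) = 2201/3 (M(N, D) = -4/3 + 735 = 2201/3)
1/(M(388, -525/(-334)) - 977416) = 1/(2201/3 - 977416) = 1/(-2930047/3) = -3/2930047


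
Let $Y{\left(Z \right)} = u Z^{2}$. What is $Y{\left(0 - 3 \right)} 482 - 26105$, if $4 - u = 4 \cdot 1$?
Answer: $-26105$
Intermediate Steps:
$u = 0$ ($u = 4 - 4 \cdot 1 = 4 - 4 = 0$)
$Y{\left(Z \right)} = 0$ ($Y{\left(Z \right)} = 0 Z^{2} = 0$)
$Y{\left(0 - 3 \right)} 482 - 26105 = 0 \cdot 482 - 26105 = 0 - 26105 = -26105$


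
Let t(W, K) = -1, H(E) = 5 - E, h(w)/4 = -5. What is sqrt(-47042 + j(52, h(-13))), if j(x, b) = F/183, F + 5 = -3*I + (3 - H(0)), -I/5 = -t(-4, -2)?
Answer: I*sqrt(1575388074)/183 ≈ 216.89*I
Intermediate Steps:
h(w) = -20 (h(w) = 4*(-5) = -20)
I = -5 (I = -(-5)*(-1) = -5*1 = -5)
F = 8 (F = -5 + (-3*(-5) + (3 - (5 - 1*0))) = -5 + (15 + (3 - (5 + 0))) = -5 + (15 + (3 - 1*5)) = -5 + (15 + (3 - 5)) = -5 + (15 - 2) = -5 + 13 = 8)
j(x, b) = 8/183
sqrt(-47042 + j(52, h(-13))) = sqrt(-47042 + 8/183) = sqrt(-8608678/183) = I*sqrt(1575388074)/183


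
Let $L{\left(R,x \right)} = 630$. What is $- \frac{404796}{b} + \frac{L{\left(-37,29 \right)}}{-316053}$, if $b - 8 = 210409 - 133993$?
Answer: $- \frac{3555142703}{670945402} \approx -5.2987$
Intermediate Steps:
$b = 76424$ ($b = 8 + \left(210409 - 133993\right) = 8 + 76416 = 76424$)
$- \frac{404796}{b} + \frac{L{\left(-37,29 \right)}}{-316053} = - \frac{404796}{76424} + \frac{630}{-316053} = \left(-404796\right) \frac{1}{76424} + 630 \left(- \frac{1}{316053}\right) = - \frac{101199}{19106} - \frac{70}{35117} = - \frac{3555142703}{670945402}$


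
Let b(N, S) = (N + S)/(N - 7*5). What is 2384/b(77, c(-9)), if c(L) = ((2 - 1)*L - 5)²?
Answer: 4768/13 ≈ 366.77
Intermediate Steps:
c(L) = (-5 + L)² (c(L) = (1*L - 5)² = (L - 5)² = (-5 + L)²)
b(N, S) = (N + S)/(-35 + N) (b(N, S) = (N + S)/(N - 35) = (N + S)/(-35 + N))
2384/b(77, c(-9)) = 2384/(((77 + (-5 - 9)²)/(-35 + 77))) = 2384/(((77 + (-14)²)/42)) = 2384/(((77 + 196)/42)) = 2384/(((1/42)*273)) = 2384/(13/2) = 2384*(2/13) = 4768/13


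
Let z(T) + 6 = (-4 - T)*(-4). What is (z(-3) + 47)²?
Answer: 2025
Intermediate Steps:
z(T) = 10 + 4*T (z(T) = -6 + (-4 - T)*(-4) = -6 + (16 + 4*T) = 10 + 4*T)
(z(-3) + 47)² = ((10 + 4*(-3)) + 47)² = ((10 - 12) + 47)² = (-2 + 47)² = 45² = 2025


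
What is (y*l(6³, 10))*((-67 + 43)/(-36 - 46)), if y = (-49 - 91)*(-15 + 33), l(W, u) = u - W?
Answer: 6229440/41 ≈ 1.5194e+5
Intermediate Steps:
y = -2520 (y = -140*18 = -2520)
(y*l(6³, 10))*((-67 + 43)/(-36 - 46)) = (-2520*(10 - 1*6³))*((-67 + 43)/(-36 - 46)) = (-2520*(10 - 1*216))*(-24/(-82)) = (-2520*(10 - 216))*(-24*(-1/82)) = -2520*(-206)*(12/41) = 519120*(12/41) = 6229440/41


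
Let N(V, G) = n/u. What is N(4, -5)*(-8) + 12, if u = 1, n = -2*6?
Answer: 108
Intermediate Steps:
n = -12
N(V, G) = -12 (N(V, G) = -12/1 = -12*1 = -12)
N(4, -5)*(-8) + 12 = -12*(-8) + 12 = 96 + 12 = 108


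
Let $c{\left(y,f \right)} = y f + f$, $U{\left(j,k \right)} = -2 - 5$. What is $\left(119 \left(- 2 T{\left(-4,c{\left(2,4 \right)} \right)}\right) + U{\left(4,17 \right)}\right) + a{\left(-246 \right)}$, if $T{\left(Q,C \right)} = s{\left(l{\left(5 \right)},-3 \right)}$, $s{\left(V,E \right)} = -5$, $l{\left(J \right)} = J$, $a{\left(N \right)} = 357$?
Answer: $1540$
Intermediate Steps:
$U{\left(j,k \right)} = -7$
$c{\left(y,f \right)} = f + f y$ ($c{\left(y,f \right)} = f y + f = f + f y$)
$T{\left(Q,C \right)} = -5$
$\left(119 \left(- 2 T{\left(-4,c{\left(2,4 \right)} \right)}\right) + U{\left(4,17 \right)}\right) + a{\left(-246 \right)} = \left(119 \left(\left(-2\right) \left(-5\right)\right) - 7\right) + 357 = \left(119 \cdot 10 - 7\right) + 357 = \left(1190 - 7\right) + 357 = 1183 + 357 = 1540$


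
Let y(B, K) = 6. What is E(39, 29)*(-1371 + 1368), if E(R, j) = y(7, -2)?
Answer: -18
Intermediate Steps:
E(R, j) = 6
E(39, 29)*(-1371 + 1368) = 6*(-1371 + 1368) = 6*(-3) = -18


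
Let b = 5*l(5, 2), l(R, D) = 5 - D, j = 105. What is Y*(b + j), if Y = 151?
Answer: 18120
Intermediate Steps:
b = 15 (b = 5*(5 - 1*2) = 5*(5 - 2) = 5*3 = 15)
Y*(b + j) = 151*(15 + 105) = 151*120 = 18120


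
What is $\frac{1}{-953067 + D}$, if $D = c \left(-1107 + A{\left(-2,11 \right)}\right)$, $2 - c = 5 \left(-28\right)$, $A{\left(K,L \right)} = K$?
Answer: $- \frac{1}{1110545} \approx -9.0046 \cdot 10^{-7}$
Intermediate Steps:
$c = 142$ ($c = 2 - 5 \left(-28\right) = 2 - -140 = 2 + 140 = 142$)
$D = -157478$ ($D = 142 \left(-1107 - 2\right) = 142 \left(-1109\right) = -157478$)
$\frac{1}{-953067 + D} = \frac{1}{-953067 - 157478} = \frac{1}{-1110545} = - \frac{1}{1110545}$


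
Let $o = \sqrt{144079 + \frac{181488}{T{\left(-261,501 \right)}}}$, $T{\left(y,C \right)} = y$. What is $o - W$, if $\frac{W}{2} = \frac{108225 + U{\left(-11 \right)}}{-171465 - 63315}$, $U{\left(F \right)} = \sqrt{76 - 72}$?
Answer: $\frac{15461}{16770} + \frac{\sqrt{1085270799}}{87} \approx 379.58$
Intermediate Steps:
$U{\left(F \right)} = 2$ ($U{\left(F \right)} = \sqrt{4} = 2$)
$W = - \frac{15461}{16770}$ ($W = 2 \frac{108225 + 2}{-171465 - 63315} = 2 \frac{108227}{-171465 - 63315} = 2 \frac{108227}{-234780} = 2 \cdot 108227 \left(- \frac{1}{234780}\right) = 2 \left(- \frac{15461}{33540}\right) = - \frac{15461}{16770} \approx -0.92194$)
$o = \frac{\sqrt{1085270799}}{87}$ ($o = \sqrt{144079 + \frac{181488}{-261}} = \sqrt{144079 + 181488 \left(- \frac{1}{261}\right)} = \sqrt{144079 - \frac{60496}{87}} = \sqrt{\frac{12474377}{87}} = \frac{\sqrt{1085270799}}{87} \approx 378.66$)
$o - W = \frac{\sqrt{1085270799}}{87} - - \frac{15461}{16770} = \frac{\sqrt{1085270799}}{87} + \frac{15461}{16770} = \frac{15461}{16770} + \frac{\sqrt{1085270799}}{87}$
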